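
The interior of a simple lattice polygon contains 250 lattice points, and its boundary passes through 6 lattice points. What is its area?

252

Pick's theorem states A = I + B/2 − 1, so A = 250 + 6/2 − 1 = 252.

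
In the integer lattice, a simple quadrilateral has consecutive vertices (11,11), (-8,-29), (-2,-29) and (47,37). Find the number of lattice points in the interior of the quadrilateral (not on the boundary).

667

Using the shoelace formula, 2A = |[11·(-29) − (-8)·11] + [(-8)·(-29) − (-2)·(-29)] + [(-2)·37 − 47·(-29)] + [47·11 − 11·37]| = 1342, so the area is 671.
Along each edge there are gcd(|Δx|,|Δy|)+1 lattice points, so counting each shared vertex once the boundary has gcd(19,40) + gcd(6,0) + gcd(49,66) + gcd(36,26) = 1+6+1+2 = 10.
By Pick's theorem A = I + B/2 − 1, so I = 671 − 10/2 + 1 = 667.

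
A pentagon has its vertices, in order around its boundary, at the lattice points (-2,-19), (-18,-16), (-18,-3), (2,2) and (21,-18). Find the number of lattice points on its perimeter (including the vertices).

21

Summing gcd(|Δx|,|Δy|) over the edges gives the boundary count: gcd(16,3) + gcd(0,13) + gcd(20,5) + gcd(19,20) + gcd(23,1) = 1+13+5+1+1 = 21.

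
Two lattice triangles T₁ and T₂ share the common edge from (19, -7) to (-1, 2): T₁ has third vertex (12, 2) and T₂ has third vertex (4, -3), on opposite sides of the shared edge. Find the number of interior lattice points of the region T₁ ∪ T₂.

The union is the simple quadrilateral with vertices (19, -7), (12, 2), (-1, 2), (4, -3) in order.
The shoelace formula gives twice the area as |[19·2 − 12·(-7)] + [12·2 − (-1)·2] + [(-1)·(-3) − 4·2] + [4·(-7) − 19·(-3)]| = 172, so the area is 86.
The number of boundary lattice points is Σ gcd(|Δx|,|Δy|) = gcd(7,9) + gcd(13,0) + gcd(5,5) + gcd(15,4) = 1+13+5+1 = 20.
By Pick's theorem I = A − B/2 + 1 = 86 − 20/2 + 1 = 77.

77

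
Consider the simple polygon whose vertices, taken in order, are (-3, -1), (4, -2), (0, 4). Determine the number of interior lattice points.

By the shoelace formula, twice the signed area is |[(-3)·(-2) − 4·(-1)] + [4·4 − 0·(-2)] + [0·(-1) − (-3)·4]| = 38, so the area is 19.
Summing gcd(|Δx|,|Δy|) over the edges gives the boundary count: gcd(7,1) + gcd(4,6) + gcd(3,5) = 1+2+1 = 4.
Pick's theorem gives I = A − B/2 + 1 = 19 − 4/2 + 1 = 18.

18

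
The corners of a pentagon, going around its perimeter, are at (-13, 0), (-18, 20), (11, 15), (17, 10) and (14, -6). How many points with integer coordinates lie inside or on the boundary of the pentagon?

Using the shoelace formula, 2A = |((-13)·20 − (-18)·0) + ((-18)·15 − 11·20) + (11·10 − 17·15) + (17·(-6) − 14·10) + (14·0 − (-13)·(-6))| = 1215, so the area is 1215/2.
The number of boundary lattice points is Σ gcd(|Δx|,|Δy|) = gcd(5,20) + gcd(29,5) + gcd(6,5) + gcd(3,16) + gcd(27,6) = 5+1+1+1+3 = 11.
Pick's theorem gives I = A − B/2 + 1 = 1215/2 − 11/2 + 1 = 603, so the closed region contains I + B = 603 + 11 = 614 lattice points.

614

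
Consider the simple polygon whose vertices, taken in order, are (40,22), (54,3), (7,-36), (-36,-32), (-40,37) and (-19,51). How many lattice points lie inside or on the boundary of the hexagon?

5487

By the shoelace formula, twice the signed area is |[40·3 − 54·22] + [54·(-36) − 7·3] + [7·(-32) − (-36)·(-36)] + [(-36)·37 − (-40)·(-32)] + [(-40)·51 − (-19)·37] + [(-19)·22 − 40·51]| = 10960, so the area is 5480.
Summing gcd(|Δx|,|Δy|) over the edges gives the boundary count: gcd(14,19) + gcd(47,39) + gcd(43,4) + gcd(4,69) + gcd(21,14) + gcd(59,29) = 1+1+1+1+7+1 = 12.
Pick's theorem gives I = A − B/2 + 1 = 5480 − 12/2 + 1 = 5475, so the closed region contains I + B = 5475 + 12 = 5487 lattice points.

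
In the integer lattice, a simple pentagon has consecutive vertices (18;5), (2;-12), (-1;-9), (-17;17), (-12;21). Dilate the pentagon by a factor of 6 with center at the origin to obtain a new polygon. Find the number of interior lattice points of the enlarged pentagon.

18280

The shoelace formula gives twice the area as |[18·(-12) − 2·5] + [2·(-9) − (-1)·(-12)] + [(-1)·17 − (-17)·(-9)] + [(-17)·21 − (-12)·17] + [(-12)·5 − 18·21]| = 1017, so the area is 1017/2.
Along each edge there are gcd(|Δx|,|Δy|)+1 lattice points, so counting each shared vertex once the boundary has gcd(16,17) + gcd(3,3) + gcd(16,26) + gcd(5,4) + gcd(30,16) = 1+3+2+1+2 = 9.
Scaling by 6 multiplies the area by 6² = 36 (so the new area is 18306) and multiplies the boundary lattice-point count by 6, giving 54.
By Pick's theorem, the interior count of the dilated polygon is 18306 − 54/2 + 1 = 18280.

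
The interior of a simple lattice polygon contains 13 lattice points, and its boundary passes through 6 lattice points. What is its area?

Pick's theorem states A = I + B/2 − 1, so A = 13 + 6/2 − 1 = 15.

15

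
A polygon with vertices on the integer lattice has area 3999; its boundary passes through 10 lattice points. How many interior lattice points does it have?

3995

From Pick's theorem, I = A − B/2 + 1 = 3999 − 10/2 + 1 = 3995.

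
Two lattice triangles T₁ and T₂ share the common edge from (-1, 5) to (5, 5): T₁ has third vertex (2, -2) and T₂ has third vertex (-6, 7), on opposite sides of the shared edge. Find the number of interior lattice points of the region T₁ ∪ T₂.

26

The union is the simple quadrilateral with vertices (-1, 5), (2, -2), (5, 5), (-6, 7) in order.
The shoelace formula gives twice the area as |[(-1)·(-2) − 2·5] + [2·5 − 5·(-2)] + [5·7 − (-6)·5] + [(-6)·5 − (-1)·7]| = 54, so the area is 27.
The number of boundary lattice points is Σ gcd(|Δx|,|Δy|) = gcd(3,7) + gcd(3,7) + gcd(11,2) + gcd(5,2) = 1+1+1+1 = 4.
By Pick's theorem I = A − B/2 + 1 = 27 − 4/2 + 1 = 26.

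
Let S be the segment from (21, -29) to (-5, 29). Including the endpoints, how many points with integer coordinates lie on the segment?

3

The number of lattice points on a segment between lattice points is gcd(|Δx|,|Δy|) + 1 = gcd(26,58) + 1 = 2 + 1 = 3.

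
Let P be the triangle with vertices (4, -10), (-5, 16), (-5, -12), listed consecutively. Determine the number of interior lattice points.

By the shoelace formula, twice the signed area is |[4·16 − (-5)·(-10)] + [(-5)·(-12) − (-5)·16] + [(-5)·(-10) − 4·(-12)]| = 252, so the area is 126.
Summing gcd(|Δx|,|Δy|) over the edges gives the boundary count: gcd(9,26) + gcd(0,28) + gcd(9,2) = 1+28+1 = 30.
By Pick's theorem A = I + B/2 − 1, so I = 126 − 30/2 + 1 = 112.

112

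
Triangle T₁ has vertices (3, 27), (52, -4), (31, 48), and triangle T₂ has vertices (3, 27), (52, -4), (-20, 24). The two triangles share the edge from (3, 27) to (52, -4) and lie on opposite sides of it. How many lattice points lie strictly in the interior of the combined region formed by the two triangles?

1373

The union is the simple quadrilateral with vertices (3, 27), (31, 48), (52, -4), (-20, 24) in order.
By the shoelace formula, twice the signed area is |(3·48 − 31·27) + (31·(-4) − 52·48) + (52·24 − (-20)·(-4)) + ((-20)·27 − 3·24)| = 2757, so the area is 1378.5.
Along each edge there are gcd(|Δx|,|Δy|)+1 lattice points, so counting each shared vertex once the boundary has gcd(28,21) + gcd(21,52) + gcd(72,28) + gcd(23,3) = 7+1+4+1 = 13.
By Pick's theorem I = A − B/2 + 1 = 1378.5 − 13/2 + 1 = 1373.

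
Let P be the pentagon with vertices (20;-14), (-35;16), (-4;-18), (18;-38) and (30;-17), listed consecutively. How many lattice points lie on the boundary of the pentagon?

12

The number of boundary lattice points is Σ gcd(|Δx|,|Δy|) = gcd(55,30) + gcd(31,34) + gcd(22,20) + gcd(12,21) + gcd(10,3) = 5+1+2+3+1 = 12.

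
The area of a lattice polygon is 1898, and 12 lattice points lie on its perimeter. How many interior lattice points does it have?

1893

From Pick's theorem, I = A − B/2 + 1 = 1898 − 12/2 + 1 = 1893.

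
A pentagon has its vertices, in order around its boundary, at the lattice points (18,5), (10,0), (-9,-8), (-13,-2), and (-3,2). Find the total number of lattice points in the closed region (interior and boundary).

155

Using the shoelace formula, 2A = |(18·0 − 10·5) + (10·(-8) − (-9)·0) + ((-9)·(-2) − (-13)·(-8)) + ((-13)·2 − (-3)·(-2)) + ((-3)·5 − 18·2)| = 299, so the area is 299/2.
Summing gcd(|Δx|,|Δy|) over the edges gives the boundary count: gcd(8,5) + gcd(19,8) + gcd(4,6) + gcd(10,4) + gcd(21,3) = 1+1+2+2+3 = 9.
Pick's theorem gives I = A − B/2 + 1 = 299/2 − 9/2 + 1 = 146, so the closed region contains I + B = 146 + 9 = 155 lattice points.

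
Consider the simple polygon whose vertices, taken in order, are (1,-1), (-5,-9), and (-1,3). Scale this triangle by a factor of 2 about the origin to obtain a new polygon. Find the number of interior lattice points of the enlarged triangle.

The shoelace formula gives twice the area as |(1·(-9) − (-5)·(-1)) + ((-5)·3 − (-1)·(-9)) + ((-1)·(-1) − 1·3)| = 40, so the area is 20.
Summing gcd(|Δx|,|Δy|) over the edges gives the boundary count: gcd(6,8) + gcd(4,12) + gcd(2,4) = 2+4+2 = 8.
Scaling by 2 multiplies the area by 2² = 4 (so the new area is 80) and multiplies the boundary lattice-point count by 2, giving 16.
By Pick's theorem, the interior count of the dilated polygon is 80 − 16/2 + 1 = 73.

73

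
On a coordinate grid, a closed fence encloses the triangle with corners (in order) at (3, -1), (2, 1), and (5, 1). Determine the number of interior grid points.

1

The shoelace formula gives twice the area as |(3·1 − 2·(-1)) + (2·1 − 5·1) + (5·(-1) − 3·1)| = 6, so the area is 3.
Along each edge there are gcd(|Δx|,|Δy|)+1 lattice points, so counting each shared vertex once the boundary has gcd(1,2) + gcd(3,0) + gcd(2,2) = 1+3+2 = 6.
Pick's theorem gives I = A − B/2 + 1 = 3 − 6/2 + 1 = 1.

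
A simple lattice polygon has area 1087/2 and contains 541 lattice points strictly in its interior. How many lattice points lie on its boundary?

Pick's theorem gives A = I + B/2 − 1, so B = 2(A − I + 1) = 2(1087/2 − 541 + 1) = 7.

7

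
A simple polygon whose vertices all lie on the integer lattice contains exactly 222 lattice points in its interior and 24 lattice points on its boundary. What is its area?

233

By Pick's theorem, A = I + B/2 − 1 = 222 + 24/2 − 1 = 233.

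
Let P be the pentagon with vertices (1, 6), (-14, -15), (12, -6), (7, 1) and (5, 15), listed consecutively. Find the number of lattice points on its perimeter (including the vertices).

The number of boundary lattice points is Σ gcd(|Δx|,|Δy|) = gcd(15,21) + gcd(26,9) + gcd(5,7) + gcd(2,14) + gcd(4,9) = 3+1+1+2+1 = 8.

8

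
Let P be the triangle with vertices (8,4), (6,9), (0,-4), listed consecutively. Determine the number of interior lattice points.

The shoelace formula gives twice the area as |[8·9 − 6·4] + [6·(-4) − 0·9] + [0·4 − 8·(-4)]| = 56, so the area is 28.
Summing gcd(|Δx|,|Δy|) over the edges gives the boundary count: gcd(2,5) + gcd(6,13) + gcd(8,8) = 1+1+8 = 10.
By Pick's theorem A = I + B/2 − 1, so I = 28 − 10/2 + 1 = 24.

24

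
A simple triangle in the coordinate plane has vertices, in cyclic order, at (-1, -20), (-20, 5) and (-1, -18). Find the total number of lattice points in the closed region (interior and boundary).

By the shoelace formula, twice the signed area is |((-1)·5 − (-20)·(-20)) + ((-20)·(-18) − (-1)·5) + ((-1)·(-20) − (-1)·(-18))| = 38, so the area is 19.
Summing gcd(|Δx|,|Δy|) over the edges gives the boundary count: gcd(19,25) + gcd(19,23) + gcd(0,2) = 1+1+2 = 4.
Pick's theorem gives I = A − B/2 + 1 = 19 − 4/2 + 1 = 18, so the closed region contains I + B = 18 + 4 = 22 lattice points.

22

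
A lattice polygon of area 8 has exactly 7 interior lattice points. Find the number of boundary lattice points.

Pick's theorem gives A = I + B/2 − 1, so B = 2(A − I + 1) = 2(8 − 7 + 1) = 4.

4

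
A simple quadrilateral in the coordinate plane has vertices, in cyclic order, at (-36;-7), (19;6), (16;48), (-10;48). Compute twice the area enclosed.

The shoelace formula gives twice the area as |[(-36)·6 − 19·(-7)] + [19·48 − 16·6] + [16·48 − (-10)·48] + [(-10)·(-7) − (-36)·48]| = 3779, so the area is 1889.5.

3779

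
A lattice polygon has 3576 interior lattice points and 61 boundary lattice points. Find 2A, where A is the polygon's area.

By Pick's theorem, A = I + B/2 − 1 = 3576 + 61/2 − 1 = 7211/2.
Hence 2A = 7211.

7211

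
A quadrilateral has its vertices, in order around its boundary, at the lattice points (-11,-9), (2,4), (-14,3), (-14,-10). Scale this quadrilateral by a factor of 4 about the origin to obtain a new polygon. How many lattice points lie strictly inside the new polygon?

The shoelace formula gives twice the area as |((-11)·4 − 2·(-9)) + (2·3 − (-14)·4) + ((-14)·(-10) − (-14)·3) + ((-14)·(-9) − (-11)·(-10))| = 234, so the area is 117.
The number of boundary lattice points is Σ gcd(|Δx|,|Δy|) = gcd(13,13) + gcd(16,1) + gcd(0,13) + gcd(3,1) = 13+1+13+1 = 28.
Scaling by 4 multiplies the area by 4² = 16 (so the new area is 1872) and multiplies the boundary lattice-point count by 4, giving 112.
By Pick's theorem, the interior count of the dilated polygon is 1872 − 112/2 + 1 = 1817.

1817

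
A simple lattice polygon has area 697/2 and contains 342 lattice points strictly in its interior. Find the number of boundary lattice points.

15

Pick's theorem gives A = I + B/2 − 1, so B = 2(A − I + 1) = 2(697/2 − 342 + 1) = 15.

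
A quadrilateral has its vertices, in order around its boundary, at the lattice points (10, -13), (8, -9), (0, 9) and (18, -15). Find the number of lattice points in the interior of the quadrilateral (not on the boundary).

75

The shoelace formula gives twice the area as |(10·(-9) − 8·(-13)) + (8·9 − 0·(-9)) + (0·(-15) − 18·9) + (18·(-13) − 10·(-15))| = 160, so the area is 80.
Summing gcd(|Δx|,|Δy|) over the edges gives the boundary count: gcd(2,4) + gcd(8,18) + gcd(18,24) + gcd(8,2) = 2+2+6+2 = 12.
Pick's theorem gives I = A − B/2 + 1 = 80 − 12/2 + 1 = 75.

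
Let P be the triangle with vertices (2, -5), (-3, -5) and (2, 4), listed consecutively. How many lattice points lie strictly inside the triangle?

The shoelace formula gives twice the area as |(2·(-5) − (-3)·(-5)) + ((-3)·4 − 2·(-5)) + (2·(-5) − 2·4)| = 45, so the area is 22.5.
Along each edge there are gcd(|Δx|,|Δy|)+1 lattice points, so counting each shared vertex once the boundary has gcd(5,0) + gcd(5,9) + gcd(0,9) = 5+1+9 = 15.
By Pick's theorem A = I + B/2 − 1, so I = 22.5 − 15/2 + 1 = 16.

16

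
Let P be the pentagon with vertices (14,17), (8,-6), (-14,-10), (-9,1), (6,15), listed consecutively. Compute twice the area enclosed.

Using the shoelace formula, 2A = |[14·(-6) − 8·17] + [8·(-10) − (-14)·(-6)] + [(-14)·1 − (-9)·(-10)] + [(-9)·15 − 6·1] + [6·17 − 14·15]| = 737, so the area is 368.5.

737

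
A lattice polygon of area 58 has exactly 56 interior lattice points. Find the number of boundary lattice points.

6

Pick's theorem gives A = I + B/2 − 1, so B = 2(A − I + 1) = 2(58 − 56 + 1) = 6.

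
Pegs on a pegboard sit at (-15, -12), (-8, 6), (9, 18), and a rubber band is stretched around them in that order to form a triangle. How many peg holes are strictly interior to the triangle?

The shoelace formula gives twice the area as |((-15)·6 − (-8)·(-12)) + ((-8)·18 − 9·6) + (9·(-12) − (-15)·18)| = 222, so the area is 111.
The number of boundary lattice points is Σ gcd(|Δx|,|Δy|) = gcd(7,18) + gcd(17,12) + gcd(24,30) = 1+1+6 = 8.
By Pick's theorem A = I + B/2 − 1, so I = 111 − 8/2 + 1 = 108.

108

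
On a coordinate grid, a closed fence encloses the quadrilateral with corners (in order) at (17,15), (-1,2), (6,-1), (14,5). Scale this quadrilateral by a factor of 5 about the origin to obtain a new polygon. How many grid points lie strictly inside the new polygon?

2576

By the shoelace formula, twice the signed area is |(17·2 − (-1)·15) + ((-1)·(-1) − 6·2) + (6·5 − 14·(-1)) + (14·15 − 17·5)| = 207, so the area is 103.5.
The number of boundary lattice points is Σ gcd(|Δx|,|Δy|) = gcd(18,13) + gcd(7,3) + gcd(8,6) + gcd(3,10) = 1+1+2+1 = 5.
Scaling by 5 multiplies the area by 5² = 25 (so the new area is 2587.5) and multiplies the boundary lattice-point count by 5, giving 25.
By Pick's theorem, the interior count of the dilated polygon is 2587.5 − 25/2 + 1 = 2576.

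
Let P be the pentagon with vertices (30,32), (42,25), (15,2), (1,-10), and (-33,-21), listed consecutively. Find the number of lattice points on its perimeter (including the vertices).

Summing gcd(|Δx|,|Δy|) over the edges gives the boundary count: gcd(12,7) + gcd(27,23) + gcd(14,12) + gcd(34,11) + gcd(63,53) = 1+1+2+1+1 = 6.

6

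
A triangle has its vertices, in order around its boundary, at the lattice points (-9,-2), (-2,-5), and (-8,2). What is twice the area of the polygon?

31

Using the shoelace formula, 2A = |((-9)·(-5) − (-2)·(-2)) + ((-2)·2 − (-8)·(-5)) + ((-8)·(-2) − (-9)·2)| = 31, so the area is 31/2.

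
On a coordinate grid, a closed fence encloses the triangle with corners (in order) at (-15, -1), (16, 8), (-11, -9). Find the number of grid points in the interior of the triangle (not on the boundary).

The shoelace formula gives twice the area as |[(-15)·8 − 16·(-1)] + [16·(-9) − (-11)·8] + [(-11)·(-1) − (-15)·(-9)]| = 284, so the area is 142.
Along each edge there are gcd(|Δx|,|Δy|)+1 lattice points, so counting each shared vertex once the boundary has gcd(31,9) + gcd(27,17) + gcd(4,8) = 1+1+4 = 6.
By Pick's theorem A = I + B/2 − 1, so I = 142 − 6/2 + 1 = 140.

140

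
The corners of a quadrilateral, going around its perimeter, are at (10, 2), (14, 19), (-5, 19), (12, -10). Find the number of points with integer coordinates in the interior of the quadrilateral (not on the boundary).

224

The shoelace formula gives twice the area as |(10·19 − 14·2) + (14·19 − (-5)·19) + ((-5)·(-10) − 12·19) + (12·2 − 10·(-10))| = 469, so the area is 234.5.
The number of boundary lattice points is Σ gcd(|Δx|,|Δy|) = gcd(4,17) + gcd(19,0) + gcd(17,29) + gcd(2,12) = 1+19+1+2 = 23.
Pick's theorem gives I = A − B/2 + 1 = 234.5 − 23/2 + 1 = 224.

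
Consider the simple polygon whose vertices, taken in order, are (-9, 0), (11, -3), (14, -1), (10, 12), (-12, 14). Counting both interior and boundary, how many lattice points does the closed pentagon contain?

The shoelace formula gives twice the area as |((-9)·(-3) − 11·0) + (11·(-1) − 14·(-3)) + (14·12 − 10·(-1)) + (10·14 − (-12)·12) + ((-12)·0 − (-9)·14)| = 646, so the area is 323.
Along each edge there are gcd(|Δx|,|Δy|)+1 lattice points, so counting each shared vertex once the boundary has gcd(20,3) + gcd(3,2) + gcd(4,13) + gcd(22,2) + gcd(3,14) = 1+1+1+2+1 = 6.
Pick's theorem gives I = A − B/2 + 1 = 323 − 6/2 + 1 = 321, so the closed region contains I + B = 321 + 6 = 327 lattice points.

327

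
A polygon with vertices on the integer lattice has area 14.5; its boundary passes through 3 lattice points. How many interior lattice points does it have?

Pick's theorem A = I + B/2 − 1 rearranges to I = A − B/2 + 1 = 14.5 − 3/2 + 1 = 14.

14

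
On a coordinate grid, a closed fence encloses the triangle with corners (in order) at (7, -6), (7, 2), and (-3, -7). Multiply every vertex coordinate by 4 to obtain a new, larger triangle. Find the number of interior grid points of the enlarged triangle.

The shoelace formula gives twice the area as |[7·2 − 7·(-6)] + [7·(-7) − (-3)·2] + [(-3)·(-6) − 7·(-7)]| = 80, so the area is 40.
Along each edge there are gcd(|Δx|,|Δy|)+1 lattice points, so counting each shared vertex once the boundary has gcd(0,8) + gcd(10,9) + gcd(10,1) = 8+1+1 = 10.
Scaling by 4 multiplies the area by 4² = 16 (so the new area is 640) and multiplies the boundary lattice-point count by 4, giving 40.
By Pick's theorem, the interior count of the dilated polygon is 640 − 40/2 + 1 = 621.

621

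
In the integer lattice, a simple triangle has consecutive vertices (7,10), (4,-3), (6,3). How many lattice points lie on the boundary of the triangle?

4

Along each edge there are gcd(|Δx|,|Δy|)+1 lattice points, so counting each shared vertex once the boundary has gcd(3,13) + gcd(2,6) + gcd(1,7) = 1+2+1 = 4.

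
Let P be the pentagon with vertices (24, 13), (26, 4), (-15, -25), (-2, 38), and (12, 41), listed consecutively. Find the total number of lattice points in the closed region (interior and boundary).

By the shoelace formula, twice the signed area is |[24·4 − 26·13] + [26·(-25) − (-15)·4] + [(-15)·38 − (-2)·(-25)] + [(-2)·41 − 12·38] + [12·13 − 24·41]| = 2818, so the area is 1409.
The number of boundary lattice points is Σ gcd(|Δx|,|Δy|) = gcd(2,9) + gcd(41,29) + gcd(13,63) + gcd(14,3) + gcd(12,28) = 1+1+1+1+4 = 8.
Pick's theorem gives I = A − B/2 + 1 = 1409 − 8/2 + 1 = 1406, so the closed region contains I + B = 1406 + 8 = 1414 lattice points.

1414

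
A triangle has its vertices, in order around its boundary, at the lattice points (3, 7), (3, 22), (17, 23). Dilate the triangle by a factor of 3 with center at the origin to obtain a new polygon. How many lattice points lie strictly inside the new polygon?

Using the shoelace formula, 2A = |(3·22 − 3·7) + (3·23 − 17·22) + (17·7 − 3·23)| = 210, so the area is 105.
The number of boundary lattice points is Σ gcd(|Δx|,|Δy|) = gcd(0,15) + gcd(14,1) + gcd(14,16) = 15+1+2 = 18.
Scaling by 3 multiplies the area by 3² = 9 (so the new area is 945) and multiplies the boundary lattice-point count by 3, giving 54.
By Pick's theorem, the interior count of the dilated polygon is 945 − 54/2 + 1 = 919.

919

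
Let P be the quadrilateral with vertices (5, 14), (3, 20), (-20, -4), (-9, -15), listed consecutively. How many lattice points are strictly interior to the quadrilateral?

323

By the shoelace formula, twice the signed area is |(5·20 − 3·14) + (3·(-4) − (-20)·20) + ((-20)·(-15) − (-9)·(-4)) + ((-9)·14 − 5·(-15))| = 659, so the area is 659/2.
Summing gcd(|Δx|,|Δy|) over the edges gives the boundary count: gcd(2,6) + gcd(23,24) + gcd(11,11) + gcd(14,29) = 2+1+11+1 = 15.
Pick's theorem gives I = A − B/2 + 1 = 659/2 − 15/2 + 1 = 323.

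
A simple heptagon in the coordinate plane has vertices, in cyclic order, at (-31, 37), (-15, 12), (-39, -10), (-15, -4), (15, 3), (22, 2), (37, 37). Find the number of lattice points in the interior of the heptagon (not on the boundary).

1980

Using the shoelace formula, 2A = |[(-31)·12 − (-15)·37] + [(-15)·(-10) − (-39)·12] + [(-39)·(-4) − (-15)·(-10)] + [(-15)·3 − 15·(-4)] + [15·2 − 22·3] + [22·37 − 37·2] + [37·37 − (-31)·37]| = 4042, so the area is 2021.
Summing gcd(|Δx|,|Δy|) over the edges gives the boundary count: gcd(16,25) + gcd(24,22) + gcd(24,6) + gcd(30,7) + gcd(7,1) + gcd(15,35) + gcd(68,0) = 1+2+6+1+1+5+68 = 84.
By Pick's theorem A = I + B/2 − 1, so I = 2021 − 84/2 + 1 = 1980.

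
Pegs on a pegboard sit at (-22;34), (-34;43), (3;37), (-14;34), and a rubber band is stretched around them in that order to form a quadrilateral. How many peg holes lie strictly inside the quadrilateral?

Using the shoelace formula, 2A = |[(-22)·43 − (-34)·34] + [(-34)·37 − 3·43] + [3·34 − (-14)·37] + [(-14)·34 − (-22)·34]| = 285, so the area is 285/2.
Summing gcd(|Δx|,|Δy|) over the edges gives the boundary count: gcd(12,9) + gcd(37,6) + gcd(17,3) + gcd(8,0) = 3+1+1+8 = 13.
Pick's theorem gives I = A − B/2 + 1 = 285/2 − 13/2 + 1 = 137.

137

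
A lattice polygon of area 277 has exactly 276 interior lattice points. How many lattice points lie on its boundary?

Pick's theorem gives A = I + B/2 − 1, so B = 2(A − I + 1) = 2(277 − 276 + 1) = 4.

4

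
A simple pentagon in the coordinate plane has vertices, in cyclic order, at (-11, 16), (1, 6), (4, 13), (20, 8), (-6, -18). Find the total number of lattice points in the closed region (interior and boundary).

The shoelace formula gives twice the area as |[(-11)·6 − 1·16] + [1·13 − 4·6] + [4·8 − 20·13] + [20·(-18) − (-6)·8] + [(-6)·16 − (-11)·(-18)]| = 927, so the area is 463.5.
Summing gcd(|Δx|,|Δy|) over the edges gives the boundary count: gcd(12,10) + gcd(3,7) + gcd(16,5) + gcd(26,26) + gcd(5,34) = 2+1+1+26+1 = 31.
Pick's theorem gives I = A − B/2 + 1 = 463.5 − 31/2 + 1 = 449, so the closed region contains I + B = 449 + 31 = 480 lattice points.

480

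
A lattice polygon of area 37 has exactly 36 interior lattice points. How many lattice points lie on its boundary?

Pick's theorem gives A = I + B/2 − 1, so B = 2(A − I + 1) = 2(37 − 36 + 1) = 4.

4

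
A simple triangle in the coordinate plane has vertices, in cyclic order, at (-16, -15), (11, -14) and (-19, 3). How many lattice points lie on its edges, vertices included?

Summing gcd(|Δx|,|Δy|) over the edges gives the boundary count: gcd(27,1) + gcd(30,17) + gcd(3,18) = 1+1+3 = 5.

5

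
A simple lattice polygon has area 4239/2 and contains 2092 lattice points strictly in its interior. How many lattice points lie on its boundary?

57

Pick's theorem gives A = I + B/2 − 1, so B = 2(A − I + 1) = 2(4239/2 − 2092 + 1) = 57.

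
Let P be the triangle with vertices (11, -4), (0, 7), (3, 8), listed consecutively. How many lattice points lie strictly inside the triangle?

The shoelace formula gives twice the area as |(11·7 − 0·(-4)) + (0·8 − 3·7) + (3·(-4) − 11·8)| = 44, so the area is 22.
Summing gcd(|Δx|,|Δy|) over the edges gives the boundary count: gcd(11,11) + gcd(3,1) + gcd(8,12) = 11+1+4 = 16.
By Pick's theorem A = I + B/2 − 1, so I = 22 − 16/2 + 1 = 15.

15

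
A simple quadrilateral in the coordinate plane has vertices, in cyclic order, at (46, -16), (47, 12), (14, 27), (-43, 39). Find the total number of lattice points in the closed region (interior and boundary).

Using the shoelace formula, 2A = |(46·12 − 47·(-16)) + (47·27 − 14·12) + (14·39 − (-43)·27) + ((-43)·(-16) − 46·39)| = 3006, so the area is 1503.
The number of boundary lattice points is Σ gcd(|Δx|,|Δy|) = gcd(1,28) + gcd(33,15) + gcd(57,12) + gcd(89,55) = 1+3+3+1 = 8.
Pick's theorem gives I = A − B/2 + 1 = 1503 − 8/2 + 1 = 1500, so the closed region contains I + B = 1500 + 8 = 1508 lattice points.

1508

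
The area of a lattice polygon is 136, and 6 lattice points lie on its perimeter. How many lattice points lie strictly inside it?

Pick's theorem A = I + B/2 − 1 rearranges to I = A − B/2 + 1 = 136 − 6/2 + 1 = 134.

134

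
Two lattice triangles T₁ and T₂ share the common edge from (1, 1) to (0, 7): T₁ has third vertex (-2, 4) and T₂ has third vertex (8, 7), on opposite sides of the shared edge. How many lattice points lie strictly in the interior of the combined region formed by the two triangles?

The union is the simple quadrilateral with vertices (1, 1), (-2, 4), (0, 7), (8, 7) in order.
Using the shoelace formula, 2A = |(1·4 − (-2)·1) + ((-2)·7 − 0·4) + (0·7 − 8·7) + (8·1 − 1·7)| = 63, so the area is 31.5.
The number of boundary lattice points is Σ gcd(|Δx|,|Δy|) = gcd(3,3) + gcd(2,3) + gcd(8,0) + gcd(7,6) = 3+1+8+1 = 13.
By Pick's theorem I = A − B/2 + 1 = 31.5 − 13/2 + 1 = 26.

26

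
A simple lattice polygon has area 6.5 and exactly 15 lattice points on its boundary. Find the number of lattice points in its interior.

From Pick's theorem, I = A − B/2 + 1 = 6.5 − 15/2 + 1 = 0.

0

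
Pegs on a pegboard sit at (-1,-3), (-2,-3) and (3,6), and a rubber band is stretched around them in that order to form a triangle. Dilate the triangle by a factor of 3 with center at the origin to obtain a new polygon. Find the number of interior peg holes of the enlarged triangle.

37

By the shoelace formula, twice the signed area is |[(-1)·(-3) − (-2)·(-3)] + [(-2)·6 − 3·(-3)] + [3·(-3) − (-1)·6]| = 9, so the area is 4.5.
Along each edge there are gcd(|Δx|,|Δy|)+1 lattice points, so counting each shared vertex once the boundary has gcd(1,0) + gcd(5,9) + gcd(4,9) = 1+1+1 = 3.
Scaling by 3 multiplies the area by 3² = 9 (so the new area is 81/2) and multiplies the boundary lattice-point count by 3, giving 9.
By Pick's theorem, the interior count of the dilated polygon is 81/2 − 9/2 + 1 = 37.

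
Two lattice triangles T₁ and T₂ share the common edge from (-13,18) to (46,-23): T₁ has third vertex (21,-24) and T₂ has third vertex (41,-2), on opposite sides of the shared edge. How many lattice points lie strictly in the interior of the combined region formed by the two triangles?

The union is the simple quadrilateral with vertices (-13,18), (21,-24), (46,-23), (41,-2) in order.
By the shoelace formula, twice the signed area is |((-13)·(-24) − 21·18) + (21·(-23) − 46·(-24)) + (46·(-2) − 41·(-23)) + (41·18 − (-13)·(-2))| = 2118, so the area is 1059.
The number of boundary lattice points is Σ gcd(|Δx|,|Δy|) = gcd(34,42) + gcd(25,1) + gcd(5,21) + gcd(54,20) = 2+1+1+2 = 6.
By Pick's theorem I = A − B/2 + 1 = 1059 − 6/2 + 1 = 1057.

1057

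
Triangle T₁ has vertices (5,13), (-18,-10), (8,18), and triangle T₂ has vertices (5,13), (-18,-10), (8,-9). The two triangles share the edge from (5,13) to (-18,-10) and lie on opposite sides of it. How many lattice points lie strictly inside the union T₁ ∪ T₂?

The union is the simple quadrilateral with vertices (5,13), (8,18), (-18,-10), (8,-9) in order.
Using the shoelace formula, 2A = |[5·18 − 8·13] + [8·(-10) − (-18)·18] + [(-18)·(-9) − 8·(-10)] + [8·13 − 5·(-9)]| = 621, so the area is 621/2.
Along each edge there are gcd(|Δx|,|Δy|)+1 lattice points, so counting each shared vertex once the boundary has gcd(3,5) + gcd(26,28) + gcd(26,1) + gcd(3,22) = 1+2+1+1 = 5.
By Pick's theorem I = A − B/2 + 1 = 621/2 − 5/2 + 1 = 309.

309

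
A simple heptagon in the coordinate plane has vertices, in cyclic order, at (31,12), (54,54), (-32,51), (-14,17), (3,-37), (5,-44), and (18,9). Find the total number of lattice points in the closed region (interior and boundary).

Using the shoelace formula, 2A = |(31·54 − 54·12) + (54·51 − (-32)·54) + ((-32)·17 − (-14)·51) + ((-14)·(-37) − 3·17) + (3·(-44) − 5·(-37)) + (5·9 − 18·(-44)) + (18·12 − 31·9)| = 6972, so the area is 3486.
The number of boundary lattice points is Σ gcd(|Δx|,|Δy|) = gcd(23,42) + gcd(86,3) + gcd(18,34) + gcd(17,54) + gcd(2,7) + gcd(13,53) + gcd(13,3) = 1+1+2+1+1+1+1 = 8.
Pick's theorem gives I = A − B/2 + 1 = 3486 − 8/2 + 1 = 3483, so the closed region contains I + B = 3483 + 8 = 3491 lattice points.

3491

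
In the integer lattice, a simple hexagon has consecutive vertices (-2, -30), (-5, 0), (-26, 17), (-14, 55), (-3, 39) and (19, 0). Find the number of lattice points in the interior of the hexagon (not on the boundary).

By the shoelace formula, twice the signed area is |[(-2)·0 − (-5)·(-30)] + [(-5)·17 − (-26)·0] + [(-26)·55 − (-14)·17] + [(-14)·39 − (-3)·55] + [(-3)·0 − 19·39] + [19·(-30) − (-2)·0]| = 3119, so the area is 1559.5.
The number of boundary lattice points is Σ gcd(|Δx|,|Δy|) = gcd(3,30) + gcd(21,17) + gcd(12,38) + gcd(11,16) + gcd(22,39) + gcd(21,30) = 3+1+2+1+1+3 = 11.
Pick's theorem gives I = A − B/2 + 1 = 1559.5 − 11/2 + 1 = 1555.

1555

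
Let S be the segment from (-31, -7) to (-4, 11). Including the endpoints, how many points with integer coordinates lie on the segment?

The number of lattice points on a segment between lattice points is gcd(|Δx|,|Δy|) + 1 = gcd(27,18) + 1 = 9 + 1 = 10.

10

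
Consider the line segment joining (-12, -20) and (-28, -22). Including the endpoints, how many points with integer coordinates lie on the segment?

The number of lattice points on a segment between lattice points is gcd(|Δx|,|Δy|) + 1 = gcd(16,2) + 1 = 2 + 1 = 3.

3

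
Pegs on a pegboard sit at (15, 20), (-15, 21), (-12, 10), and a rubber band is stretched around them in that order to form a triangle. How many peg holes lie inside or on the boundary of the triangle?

166

Using the shoelace formula, 2A = |(15·21 − (-15)·20) + ((-15)·10 − (-12)·21) + ((-12)·20 − 15·10)| = 327, so the area is 327/2.
Along each edge there are gcd(|Δx|,|Δy|)+1 lattice points, so counting each shared vertex once the boundary has gcd(30,1) + gcd(3,11) + gcd(27,10) = 1+1+1 = 3.
Pick's theorem gives I = A − B/2 + 1 = 327/2 − 3/2 + 1 = 163, so the closed region contains I + B = 163 + 3 = 166 lattice points.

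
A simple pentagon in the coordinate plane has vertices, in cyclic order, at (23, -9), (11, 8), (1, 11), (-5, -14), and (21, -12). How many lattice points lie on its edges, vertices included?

The number of boundary lattice points is Σ gcd(|Δx|,|Δy|) = gcd(12,17) + gcd(10,3) + gcd(6,25) + gcd(26,2) + gcd(2,3) = 1+1+1+2+1 = 6.

6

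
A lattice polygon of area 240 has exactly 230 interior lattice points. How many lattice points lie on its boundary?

Pick's theorem gives A = I + B/2 − 1, so B = 2(A − I + 1) = 2(240 − 230 + 1) = 22.

22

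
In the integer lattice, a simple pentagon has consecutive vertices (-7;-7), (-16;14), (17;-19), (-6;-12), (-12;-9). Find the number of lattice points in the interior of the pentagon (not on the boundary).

Using the shoelace formula, 2A = |[(-7)·14 − (-16)·(-7)] + [(-16)·(-19) − 17·14] + [17·(-12) − (-6)·(-19)] + [(-6)·(-9) − (-12)·(-12)] + [(-12)·(-7) − (-7)·(-9)]| = 531, so the area is 265.5.
Along each edge there are gcd(|Δx|,|Δy|)+1 lattice points, so counting each shared vertex once the boundary has gcd(9,21) + gcd(33,33) + gcd(23,7) + gcd(6,3) + gcd(5,2) = 3+33+1+3+1 = 41.
By Pick's theorem A = I + B/2 − 1, so I = 265.5 − 41/2 + 1 = 246.

246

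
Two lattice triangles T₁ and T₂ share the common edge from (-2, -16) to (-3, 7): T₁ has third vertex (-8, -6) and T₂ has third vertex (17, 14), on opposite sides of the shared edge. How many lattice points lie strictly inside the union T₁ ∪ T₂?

296

The union is the simple quadrilateral with vertices (-2, -16), (-8, -6), (-3, 7), (17, 14) in order.
The shoelace formula gives twice the area as |[(-2)·(-6) − (-8)·(-16)] + [(-8)·7 − (-3)·(-6)] + [(-3)·14 − 17·7] + [17·(-16) − (-2)·14]| = 595, so the area is 595/2.
The number of boundary lattice points is Σ gcd(|Δx|,|Δy|) = gcd(6,10) + gcd(5,13) + gcd(20,7) + gcd(19,30) = 2+1+1+1 = 5.
By Pick's theorem I = A − B/2 + 1 = 595/2 − 5/2 + 1 = 296.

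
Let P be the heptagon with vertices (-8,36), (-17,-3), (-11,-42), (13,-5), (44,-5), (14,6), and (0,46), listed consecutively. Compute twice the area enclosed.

3419

By the shoelace formula, twice the signed area is |((-8)·(-3) − (-17)·36) + ((-17)·(-42) − (-11)·(-3)) + ((-11)·(-5) − 13·(-42)) + (13·(-5) − 44·(-5)) + (44·6 − 14·(-5)) + (14·46 − 0·6) + (0·36 − (-8)·46)| = 3419, so the area is 3419/2.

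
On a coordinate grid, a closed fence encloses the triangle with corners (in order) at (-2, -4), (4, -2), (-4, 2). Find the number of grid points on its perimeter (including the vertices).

8

The number of boundary lattice points is Σ gcd(|Δx|,|Δy|) = gcd(6,2) + gcd(8,4) + gcd(2,6) = 2+4+2 = 8.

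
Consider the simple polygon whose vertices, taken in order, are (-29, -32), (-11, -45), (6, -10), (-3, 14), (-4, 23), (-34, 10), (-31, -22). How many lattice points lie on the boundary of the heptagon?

Summing gcd(|Δx|,|Δy|) over the edges gives the boundary count: gcd(18,13) + gcd(17,35) + gcd(9,24) + gcd(1,9) + gcd(30,13) + gcd(3,32) + gcd(2,10) = 1+1+3+1+1+1+2 = 10.

10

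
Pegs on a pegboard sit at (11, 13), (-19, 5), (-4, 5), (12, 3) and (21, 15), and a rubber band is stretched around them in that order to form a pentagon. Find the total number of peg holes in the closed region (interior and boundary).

203

The shoelace formula gives twice the area as |(11·5 − (-19)·13) + ((-19)·5 − (-4)·5) + ((-4)·3 − 12·5) + (12·15 − 21·3) + (21·13 − 11·15)| = 380, so the area is 190.
The number of boundary lattice points is Σ gcd(|Δx|,|Δy|) = gcd(30,8) + gcd(15,0) + gcd(16,2) + gcd(9,12) + gcd(10,2) = 2+15+2+3+2 = 24.
Pick's theorem gives I = A − B/2 + 1 = 190 − 24/2 + 1 = 179, so the closed region contains I + B = 179 + 24 = 203 lattice points.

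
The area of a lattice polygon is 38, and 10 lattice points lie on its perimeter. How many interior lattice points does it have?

34

From Pick's theorem, I = A − B/2 + 1 = 38 − 10/2 + 1 = 34.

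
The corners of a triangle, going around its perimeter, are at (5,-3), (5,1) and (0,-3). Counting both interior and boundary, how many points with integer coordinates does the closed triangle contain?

16

Using the shoelace formula, 2A = |(5·1 − 5·(-3)) + (5·(-3) − 0·1) + (0·(-3) − 5·(-3))| = 20, so the area is 10.
The number of boundary lattice points is Σ gcd(|Δx|,|Δy|) = gcd(0,4) + gcd(5,4) + gcd(5,0) = 4+1+5 = 10.
Pick's theorem gives I = A − B/2 + 1 = 10 − 10/2 + 1 = 6, so the closed region contains I + B = 6 + 10 = 16 lattice points.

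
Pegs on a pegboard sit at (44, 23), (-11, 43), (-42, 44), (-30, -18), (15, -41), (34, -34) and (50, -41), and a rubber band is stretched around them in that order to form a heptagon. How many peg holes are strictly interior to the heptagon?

5588

The shoelace formula gives twice the area as |[44·43 − (-11)·23] + [(-11)·44 − (-42)·43] + [(-42)·(-18) − (-30)·44] + [(-30)·(-41) − 15·(-18)] + [15·(-34) − 34·(-41)] + [34·(-41) − 50·(-34)] + [50·23 − 44·(-41)]| = 11187, so the area is 11187/2.
The number of boundary lattice points is Σ gcd(|Δx|,|Δy|) = gcd(55,20) + gcd(31,1) + gcd(12,62) + gcd(45,23) + gcd(19,7) + gcd(16,7) + gcd(6,64) = 5+1+2+1+1+1+2 = 13.
Pick's theorem gives I = A − B/2 + 1 = 11187/2 − 13/2 + 1 = 5588.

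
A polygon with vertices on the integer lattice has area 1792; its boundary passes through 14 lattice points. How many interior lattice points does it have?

From Pick's theorem, I = A − B/2 + 1 = 1792 − 14/2 + 1 = 1786.

1786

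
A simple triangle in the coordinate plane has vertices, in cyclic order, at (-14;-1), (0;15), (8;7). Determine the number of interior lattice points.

Using the shoelace formula, 2A = |((-14)·15 − 0·(-1)) + (0·7 − 8·15) + (8·(-1) − (-14)·7)| = 240, so the area is 120.
Summing gcd(|Δx|,|Δy|) over the edges gives the boundary count: gcd(14,16) + gcd(8,8) + gcd(22,8) = 2+8+2 = 12.
By Pick's theorem A = I + B/2 − 1, so I = 120 − 12/2 + 1 = 115.

115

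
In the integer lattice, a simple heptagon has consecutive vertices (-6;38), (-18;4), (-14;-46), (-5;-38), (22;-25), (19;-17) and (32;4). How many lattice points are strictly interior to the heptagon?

2380

The shoelace formula gives twice the area as |[(-6)·4 − (-18)·38] + [(-18)·(-46) − (-14)·4] + [(-14)·(-38) − (-5)·(-46)] + [(-5)·(-25) − 22·(-38)] + [22·(-17) − 19·(-25)] + [19·4 − 32·(-17)] + [32·38 − (-6)·4]| = 4768, so the area is 2384.
Along each edge there are gcd(|Δx|,|Δy|)+1 lattice points, so counting each shared vertex once the boundary has gcd(12,34) + gcd(4,50) + gcd(9,8) + gcd(27,13) + gcd(3,8) + gcd(13,21) + gcd(38,34) = 2+2+1+1+1+1+2 = 10.
Pick's theorem gives I = A − B/2 + 1 = 2384 − 10/2 + 1 = 2380.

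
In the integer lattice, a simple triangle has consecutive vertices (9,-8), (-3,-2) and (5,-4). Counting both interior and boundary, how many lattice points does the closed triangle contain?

By the shoelace formula, twice the signed area is |(9·(-2) − (-3)·(-8)) + ((-3)·(-4) − 5·(-2)) + (5·(-8) − 9·(-4))| = 24, so the area is 12.
Along each edge there are gcd(|Δx|,|Δy|)+1 lattice points, so counting each shared vertex once the boundary has gcd(12,6) + gcd(8,2) + gcd(4,4) = 6+2+4 = 12.
Pick's theorem gives I = A − B/2 + 1 = 12 − 12/2 + 1 = 7, so the closed region contains I + B = 7 + 12 = 19 lattice points.

19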